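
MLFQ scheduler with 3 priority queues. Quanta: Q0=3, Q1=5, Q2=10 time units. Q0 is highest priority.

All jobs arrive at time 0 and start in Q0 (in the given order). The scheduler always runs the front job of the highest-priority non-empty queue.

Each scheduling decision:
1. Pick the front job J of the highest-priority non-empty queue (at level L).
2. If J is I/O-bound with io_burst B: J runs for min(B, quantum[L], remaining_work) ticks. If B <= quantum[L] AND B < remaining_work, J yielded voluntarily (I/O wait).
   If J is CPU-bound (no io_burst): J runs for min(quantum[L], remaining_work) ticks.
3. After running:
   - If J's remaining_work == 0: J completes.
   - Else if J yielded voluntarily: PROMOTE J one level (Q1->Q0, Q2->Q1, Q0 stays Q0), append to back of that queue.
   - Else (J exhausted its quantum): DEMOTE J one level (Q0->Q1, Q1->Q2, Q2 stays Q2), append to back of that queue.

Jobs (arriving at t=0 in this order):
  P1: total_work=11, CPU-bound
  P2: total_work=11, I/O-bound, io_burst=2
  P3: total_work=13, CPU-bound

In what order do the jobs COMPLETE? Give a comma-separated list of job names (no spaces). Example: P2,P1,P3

Answer: P2,P1,P3

Derivation:
t=0-3: P1@Q0 runs 3, rem=8, quantum used, demote→Q1. Q0=[P2,P3] Q1=[P1] Q2=[]
t=3-5: P2@Q0 runs 2, rem=9, I/O yield, promote→Q0. Q0=[P3,P2] Q1=[P1] Q2=[]
t=5-8: P3@Q0 runs 3, rem=10, quantum used, demote→Q1. Q0=[P2] Q1=[P1,P3] Q2=[]
t=8-10: P2@Q0 runs 2, rem=7, I/O yield, promote→Q0. Q0=[P2] Q1=[P1,P3] Q2=[]
t=10-12: P2@Q0 runs 2, rem=5, I/O yield, promote→Q0. Q0=[P2] Q1=[P1,P3] Q2=[]
t=12-14: P2@Q0 runs 2, rem=3, I/O yield, promote→Q0. Q0=[P2] Q1=[P1,P3] Q2=[]
t=14-16: P2@Q0 runs 2, rem=1, I/O yield, promote→Q0. Q0=[P2] Q1=[P1,P3] Q2=[]
t=16-17: P2@Q0 runs 1, rem=0, completes. Q0=[] Q1=[P1,P3] Q2=[]
t=17-22: P1@Q1 runs 5, rem=3, quantum used, demote→Q2. Q0=[] Q1=[P3] Q2=[P1]
t=22-27: P3@Q1 runs 5, rem=5, quantum used, demote→Q2. Q0=[] Q1=[] Q2=[P1,P3]
t=27-30: P1@Q2 runs 3, rem=0, completes. Q0=[] Q1=[] Q2=[P3]
t=30-35: P3@Q2 runs 5, rem=0, completes. Q0=[] Q1=[] Q2=[]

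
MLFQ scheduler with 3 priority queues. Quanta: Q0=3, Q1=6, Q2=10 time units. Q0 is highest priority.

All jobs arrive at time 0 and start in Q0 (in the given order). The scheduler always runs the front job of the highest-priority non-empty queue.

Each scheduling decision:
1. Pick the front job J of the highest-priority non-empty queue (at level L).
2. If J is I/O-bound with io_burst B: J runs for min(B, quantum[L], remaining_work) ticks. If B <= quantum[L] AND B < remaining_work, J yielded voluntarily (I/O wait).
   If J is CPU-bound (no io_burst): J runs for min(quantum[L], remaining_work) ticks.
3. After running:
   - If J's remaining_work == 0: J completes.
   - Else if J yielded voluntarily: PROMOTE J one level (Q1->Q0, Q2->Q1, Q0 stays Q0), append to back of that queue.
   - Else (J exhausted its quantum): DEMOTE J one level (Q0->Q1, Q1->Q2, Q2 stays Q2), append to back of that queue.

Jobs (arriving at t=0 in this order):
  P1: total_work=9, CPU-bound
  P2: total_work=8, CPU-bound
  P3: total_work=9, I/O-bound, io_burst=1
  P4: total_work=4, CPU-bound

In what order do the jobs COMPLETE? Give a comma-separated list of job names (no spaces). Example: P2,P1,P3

t=0-3: P1@Q0 runs 3, rem=6, quantum used, demote→Q1. Q0=[P2,P3,P4] Q1=[P1] Q2=[]
t=3-6: P2@Q0 runs 3, rem=5, quantum used, demote→Q1. Q0=[P3,P4] Q1=[P1,P2] Q2=[]
t=6-7: P3@Q0 runs 1, rem=8, I/O yield, promote→Q0. Q0=[P4,P3] Q1=[P1,P2] Q2=[]
t=7-10: P4@Q0 runs 3, rem=1, quantum used, demote→Q1. Q0=[P3] Q1=[P1,P2,P4] Q2=[]
t=10-11: P3@Q0 runs 1, rem=7, I/O yield, promote→Q0. Q0=[P3] Q1=[P1,P2,P4] Q2=[]
t=11-12: P3@Q0 runs 1, rem=6, I/O yield, promote→Q0. Q0=[P3] Q1=[P1,P2,P4] Q2=[]
t=12-13: P3@Q0 runs 1, rem=5, I/O yield, promote→Q0. Q0=[P3] Q1=[P1,P2,P4] Q2=[]
t=13-14: P3@Q0 runs 1, rem=4, I/O yield, promote→Q0. Q0=[P3] Q1=[P1,P2,P4] Q2=[]
t=14-15: P3@Q0 runs 1, rem=3, I/O yield, promote→Q0. Q0=[P3] Q1=[P1,P2,P4] Q2=[]
t=15-16: P3@Q0 runs 1, rem=2, I/O yield, promote→Q0. Q0=[P3] Q1=[P1,P2,P4] Q2=[]
t=16-17: P3@Q0 runs 1, rem=1, I/O yield, promote→Q0. Q0=[P3] Q1=[P1,P2,P4] Q2=[]
t=17-18: P3@Q0 runs 1, rem=0, completes. Q0=[] Q1=[P1,P2,P4] Q2=[]
t=18-24: P1@Q1 runs 6, rem=0, completes. Q0=[] Q1=[P2,P4] Q2=[]
t=24-29: P2@Q1 runs 5, rem=0, completes. Q0=[] Q1=[P4] Q2=[]
t=29-30: P4@Q1 runs 1, rem=0, completes. Q0=[] Q1=[] Q2=[]

Answer: P3,P1,P2,P4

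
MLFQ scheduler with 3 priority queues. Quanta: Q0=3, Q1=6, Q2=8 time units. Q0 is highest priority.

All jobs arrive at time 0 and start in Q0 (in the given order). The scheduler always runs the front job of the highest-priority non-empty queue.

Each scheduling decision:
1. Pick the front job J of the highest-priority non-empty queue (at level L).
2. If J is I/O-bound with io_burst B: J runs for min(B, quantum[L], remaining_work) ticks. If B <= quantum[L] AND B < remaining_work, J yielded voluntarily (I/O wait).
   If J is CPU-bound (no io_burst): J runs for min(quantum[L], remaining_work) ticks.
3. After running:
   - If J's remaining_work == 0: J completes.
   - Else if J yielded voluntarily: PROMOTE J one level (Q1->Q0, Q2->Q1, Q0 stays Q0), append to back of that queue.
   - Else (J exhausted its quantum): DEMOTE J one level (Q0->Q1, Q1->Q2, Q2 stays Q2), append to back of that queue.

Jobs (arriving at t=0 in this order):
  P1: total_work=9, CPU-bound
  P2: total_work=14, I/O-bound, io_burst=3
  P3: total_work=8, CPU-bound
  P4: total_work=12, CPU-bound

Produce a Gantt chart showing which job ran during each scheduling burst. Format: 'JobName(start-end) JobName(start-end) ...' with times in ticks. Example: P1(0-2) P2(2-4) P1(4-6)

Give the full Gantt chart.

t=0-3: P1@Q0 runs 3, rem=6, quantum used, demote→Q1. Q0=[P2,P3,P4] Q1=[P1] Q2=[]
t=3-6: P2@Q0 runs 3, rem=11, I/O yield, promote→Q0. Q0=[P3,P4,P2] Q1=[P1] Q2=[]
t=6-9: P3@Q0 runs 3, rem=5, quantum used, demote→Q1. Q0=[P4,P2] Q1=[P1,P3] Q2=[]
t=9-12: P4@Q0 runs 3, rem=9, quantum used, demote→Q1. Q0=[P2] Q1=[P1,P3,P4] Q2=[]
t=12-15: P2@Q0 runs 3, rem=8, I/O yield, promote→Q0. Q0=[P2] Q1=[P1,P3,P4] Q2=[]
t=15-18: P2@Q0 runs 3, rem=5, I/O yield, promote→Q0. Q0=[P2] Q1=[P1,P3,P4] Q2=[]
t=18-21: P2@Q0 runs 3, rem=2, I/O yield, promote→Q0. Q0=[P2] Q1=[P1,P3,P4] Q2=[]
t=21-23: P2@Q0 runs 2, rem=0, completes. Q0=[] Q1=[P1,P3,P4] Q2=[]
t=23-29: P1@Q1 runs 6, rem=0, completes. Q0=[] Q1=[P3,P4] Q2=[]
t=29-34: P3@Q1 runs 5, rem=0, completes. Q0=[] Q1=[P4] Q2=[]
t=34-40: P4@Q1 runs 6, rem=3, quantum used, demote→Q2. Q0=[] Q1=[] Q2=[P4]
t=40-43: P4@Q2 runs 3, rem=0, completes. Q0=[] Q1=[] Q2=[]

Answer: P1(0-3) P2(3-6) P3(6-9) P4(9-12) P2(12-15) P2(15-18) P2(18-21) P2(21-23) P1(23-29) P3(29-34) P4(34-40) P4(40-43)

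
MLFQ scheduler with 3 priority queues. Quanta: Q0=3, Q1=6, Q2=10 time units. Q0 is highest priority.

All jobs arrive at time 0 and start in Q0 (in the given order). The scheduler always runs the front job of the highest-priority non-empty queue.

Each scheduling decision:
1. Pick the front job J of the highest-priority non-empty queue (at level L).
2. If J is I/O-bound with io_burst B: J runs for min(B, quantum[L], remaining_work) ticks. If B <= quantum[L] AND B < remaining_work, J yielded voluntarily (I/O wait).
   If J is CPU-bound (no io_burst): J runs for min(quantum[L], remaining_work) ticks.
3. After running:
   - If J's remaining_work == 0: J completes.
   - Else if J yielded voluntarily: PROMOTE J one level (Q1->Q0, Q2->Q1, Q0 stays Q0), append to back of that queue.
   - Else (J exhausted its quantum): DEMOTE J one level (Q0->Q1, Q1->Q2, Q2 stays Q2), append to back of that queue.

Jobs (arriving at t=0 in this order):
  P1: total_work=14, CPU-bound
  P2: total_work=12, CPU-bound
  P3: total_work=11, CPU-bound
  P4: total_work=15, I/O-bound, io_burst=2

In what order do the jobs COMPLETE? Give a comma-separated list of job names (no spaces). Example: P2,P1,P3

Answer: P4,P1,P2,P3

Derivation:
t=0-3: P1@Q0 runs 3, rem=11, quantum used, demote→Q1. Q0=[P2,P3,P4] Q1=[P1] Q2=[]
t=3-6: P2@Q0 runs 3, rem=9, quantum used, demote→Q1. Q0=[P3,P4] Q1=[P1,P2] Q2=[]
t=6-9: P3@Q0 runs 3, rem=8, quantum used, demote→Q1. Q0=[P4] Q1=[P1,P2,P3] Q2=[]
t=9-11: P4@Q0 runs 2, rem=13, I/O yield, promote→Q0. Q0=[P4] Q1=[P1,P2,P3] Q2=[]
t=11-13: P4@Q0 runs 2, rem=11, I/O yield, promote→Q0. Q0=[P4] Q1=[P1,P2,P3] Q2=[]
t=13-15: P4@Q0 runs 2, rem=9, I/O yield, promote→Q0. Q0=[P4] Q1=[P1,P2,P3] Q2=[]
t=15-17: P4@Q0 runs 2, rem=7, I/O yield, promote→Q0. Q0=[P4] Q1=[P1,P2,P3] Q2=[]
t=17-19: P4@Q0 runs 2, rem=5, I/O yield, promote→Q0. Q0=[P4] Q1=[P1,P2,P3] Q2=[]
t=19-21: P4@Q0 runs 2, rem=3, I/O yield, promote→Q0. Q0=[P4] Q1=[P1,P2,P3] Q2=[]
t=21-23: P4@Q0 runs 2, rem=1, I/O yield, promote→Q0. Q0=[P4] Q1=[P1,P2,P3] Q2=[]
t=23-24: P4@Q0 runs 1, rem=0, completes. Q0=[] Q1=[P1,P2,P3] Q2=[]
t=24-30: P1@Q1 runs 6, rem=5, quantum used, demote→Q2. Q0=[] Q1=[P2,P3] Q2=[P1]
t=30-36: P2@Q1 runs 6, rem=3, quantum used, demote→Q2. Q0=[] Q1=[P3] Q2=[P1,P2]
t=36-42: P3@Q1 runs 6, rem=2, quantum used, demote→Q2. Q0=[] Q1=[] Q2=[P1,P2,P3]
t=42-47: P1@Q2 runs 5, rem=0, completes. Q0=[] Q1=[] Q2=[P2,P3]
t=47-50: P2@Q2 runs 3, rem=0, completes. Q0=[] Q1=[] Q2=[P3]
t=50-52: P3@Q2 runs 2, rem=0, completes. Q0=[] Q1=[] Q2=[]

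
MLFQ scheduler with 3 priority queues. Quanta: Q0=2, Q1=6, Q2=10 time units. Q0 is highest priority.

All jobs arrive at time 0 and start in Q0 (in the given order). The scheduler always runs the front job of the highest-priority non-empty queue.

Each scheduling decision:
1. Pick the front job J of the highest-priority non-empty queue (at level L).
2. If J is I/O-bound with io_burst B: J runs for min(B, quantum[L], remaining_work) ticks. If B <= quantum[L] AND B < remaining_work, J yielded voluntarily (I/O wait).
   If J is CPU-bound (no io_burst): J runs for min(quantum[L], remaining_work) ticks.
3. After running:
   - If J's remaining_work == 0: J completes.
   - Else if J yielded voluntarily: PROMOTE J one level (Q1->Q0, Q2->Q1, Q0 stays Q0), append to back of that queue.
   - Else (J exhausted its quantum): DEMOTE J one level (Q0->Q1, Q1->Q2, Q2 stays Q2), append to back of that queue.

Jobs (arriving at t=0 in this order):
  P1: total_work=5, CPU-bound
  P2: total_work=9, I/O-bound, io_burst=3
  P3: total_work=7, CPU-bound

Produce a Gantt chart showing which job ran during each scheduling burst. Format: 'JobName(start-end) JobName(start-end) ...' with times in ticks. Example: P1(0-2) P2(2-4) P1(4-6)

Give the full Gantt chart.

Answer: P1(0-2) P2(2-4) P3(4-6) P1(6-9) P2(9-12) P2(12-14) P3(14-19) P2(19-21)

Derivation:
t=0-2: P1@Q0 runs 2, rem=3, quantum used, demote→Q1. Q0=[P2,P3] Q1=[P1] Q2=[]
t=2-4: P2@Q0 runs 2, rem=7, quantum used, demote→Q1. Q0=[P3] Q1=[P1,P2] Q2=[]
t=4-6: P3@Q0 runs 2, rem=5, quantum used, demote→Q1. Q0=[] Q1=[P1,P2,P3] Q2=[]
t=6-9: P1@Q1 runs 3, rem=0, completes. Q0=[] Q1=[P2,P3] Q2=[]
t=9-12: P2@Q1 runs 3, rem=4, I/O yield, promote→Q0. Q0=[P2] Q1=[P3] Q2=[]
t=12-14: P2@Q0 runs 2, rem=2, quantum used, demote→Q1. Q0=[] Q1=[P3,P2] Q2=[]
t=14-19: P3@Q1 runs 5, rem=0, completes. Q0=[] Q1=[P2] Q2=[]
t=19-21: P2@Q1 runs 2, rem=0, completes. Q0=[] Q1=[] Q2=[]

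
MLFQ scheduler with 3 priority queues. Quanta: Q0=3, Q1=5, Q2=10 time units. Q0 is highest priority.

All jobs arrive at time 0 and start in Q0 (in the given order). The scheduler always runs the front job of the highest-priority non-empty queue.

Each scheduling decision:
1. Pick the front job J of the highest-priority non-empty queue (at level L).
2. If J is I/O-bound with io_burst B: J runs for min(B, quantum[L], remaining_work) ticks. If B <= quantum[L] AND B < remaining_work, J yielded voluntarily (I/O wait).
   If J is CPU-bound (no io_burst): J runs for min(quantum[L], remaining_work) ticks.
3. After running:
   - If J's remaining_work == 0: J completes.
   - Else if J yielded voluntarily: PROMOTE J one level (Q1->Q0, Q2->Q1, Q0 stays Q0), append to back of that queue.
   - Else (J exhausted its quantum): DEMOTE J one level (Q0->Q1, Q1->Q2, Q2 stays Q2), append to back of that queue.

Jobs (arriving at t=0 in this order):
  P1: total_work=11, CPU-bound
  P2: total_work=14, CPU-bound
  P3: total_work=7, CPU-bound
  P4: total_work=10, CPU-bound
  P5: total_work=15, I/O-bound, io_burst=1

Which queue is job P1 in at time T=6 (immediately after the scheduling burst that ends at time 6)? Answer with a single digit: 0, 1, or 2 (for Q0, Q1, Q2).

t=0-3: P1@Q0 runs 3, rem=8, quantum used, demote→Q1. Q0=[P2,P3,P4,P5] Q1=[P1] Q2=[]
t=3-6: P2@Q0 runs 3, rem=11, quantum used, demote→Q1. Q0=[P3,P4,P5] Q1=[P1,P2] Q2=[]
t=6-9: P3@Q0 runs 3, rem=4, quantum used, demote→Q1. Q0=[P4,P5] Q1=[P1,P2,P3] Q2=[]
t=9-12: P4@Q0 runs 3, rem=7, quantum used, demote→Q1. Q0=[P5] Q1=[P1,P2,P3,P4] Q2=[]
t=12-13: P5@Q0 runs 1, rem=14, I/O yield, promote→Q0. Q0=[P5] Q1=[P1,P2,P3,P4] Q2=[]
t=13-14: P5@Q0 runs 1, rem=13, I/O yield, promote→Q0. Q0=[P5] Q1=[P1,P2,P3,P4] Q2=[]
t=14-15: P5@Q0 runs 1, rem=12, I/O yield, promote→Q0. Q0=[P5] Q1=[P1,P2,P3,P4] Q2=[]
t=15-16: P5@Q0 runs 1, rem=11, I/O yield, promote→Q0. Q0=[P5] Q1=[P1,P2,P3,P4] Q2=[]
t=16-17: P5@Q0 runs 1, rem=10, I/O yield, promote→Q0. Q0=[P5] Q1=[P1,P2,P3,P4] Q2=[]
t=17-18: P5@Q0 runs 1, rem=9, I/O yield, promote→Q0. Q0=[P5] Q1=[P1,P2,P3,P4] Q2=[]
t=18-19: P5@Q0 runs 1, rem=8, I/O yield, promote→Q0. Q0=[P5] Q1=[P1,P2,P3,P4] Q2=[]
t=19-20: P5@Q0 runs 1, rem=7, I/O yield, promote→Q0. Q0=[P5] Q1=[P1,P2,P3,P4] Q2=[]
t=20-21: P5@Q0 runs 1, rem=6, I/O yield, promote→Q0. Q0=[P5] Q1=[P1,P2,P3,P4] Q2=[]
t=21-22: P5@Q0 runs 1, rem=5, I/O yield, promote→Q0. Q0=[P5] Q1=[P1,P2,P3,P4] Q2=[]
t=22-23: P5@Q0 runs 1, rem=4, I/O yield, promote→Q0. Q0=[P5] Q1=[P1,P2,P3,P4] Q2=[]
t=23-24: P5@Q0 runs 1, rem=3, I/O yield, promote→Q0. Q0=[P5] Q1=[P1,P2,P3,P4] Q2=[]
t=24-25: P5@Q0 runs 1, rem=2, I/O yield, promote→Q0. Q0=[P5] Q1=[P1,P2,P3,P4] Q2=[]
t=25-26: P5@Q0 runs 1, rem=1, I/O yield, promote→Q0. Q0=[P5] Q1=[P1,P2,P3,P4] Q2=[]
t=26-27: P5@Q0 runs 1, rem=0, completes. Q0=[] Q1=[P1,P2,P3,P4] Q2=[]
t=27-32: P1@Q1 runs 5, rem=3, quantum used, demote→Q2. Q0=[] Q1=[P2,P3,P4] Q2=[P1]
t=32-37: P2@Q1 runs 5, rem=6, quantum used, demote→Q2. Q0=[] Q1=[P3,P4] Q2=[P1,P2]
t=37-41: P3@Q1 runs 4, rem=0, completes. Q0=[] Q1=[P4] Q2=[P1,P2]
t=41-46: P4@Q1 runs 5, rem=2, quantum used, demote→Q2. Q0=[] Q1=[] Q2=[P1,P2,P4]
t=46-49: P1@Q2 runs 3, rem=0, completes. Q0=[] Q1=[] Q2=[P2,P4]
t=49-55: P2@Q2 runs 6, rem=0, completes. Q0=[] Q1=[] Q2=[P4]
t=55-57: P4@Q2 runs 2, rem=0, completes. Q0=[] Q1=[] Q2=[]

Answer: 1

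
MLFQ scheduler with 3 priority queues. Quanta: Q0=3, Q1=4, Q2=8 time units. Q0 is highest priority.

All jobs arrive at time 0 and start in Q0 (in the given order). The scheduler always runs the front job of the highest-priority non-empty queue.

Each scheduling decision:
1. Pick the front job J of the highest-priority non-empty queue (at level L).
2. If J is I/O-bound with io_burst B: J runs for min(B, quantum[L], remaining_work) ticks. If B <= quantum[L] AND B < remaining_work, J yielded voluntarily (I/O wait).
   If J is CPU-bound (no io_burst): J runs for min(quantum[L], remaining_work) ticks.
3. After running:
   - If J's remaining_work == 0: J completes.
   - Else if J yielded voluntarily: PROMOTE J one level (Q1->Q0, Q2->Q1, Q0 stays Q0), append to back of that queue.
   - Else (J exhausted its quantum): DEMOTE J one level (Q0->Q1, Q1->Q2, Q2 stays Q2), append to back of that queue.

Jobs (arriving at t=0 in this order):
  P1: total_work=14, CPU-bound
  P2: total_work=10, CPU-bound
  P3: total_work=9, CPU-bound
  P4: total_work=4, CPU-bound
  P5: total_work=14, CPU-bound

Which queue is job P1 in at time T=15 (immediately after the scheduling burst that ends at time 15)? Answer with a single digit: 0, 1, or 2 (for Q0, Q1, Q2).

t=0-3: P1@Q0 runs 3, rem=11, quantum used, demote→Q1. Q0=[P2,P3,P4,P5] Q1=[P1] Q2=[]
t=3-6: P2@Q0 runs 3, rem=7, quantum used, demote→Q1. Q0=[P3,P4,P5] Q1=[P1,P2] Q2=[]
t=6-9: P3@Q0 runs 3, rem=6, quantum used, demote→Q1. Q0=[P4,P5] Q1=[P1,P2,P3] Q2=[]
t=9-12: P4@Q0 runs 3, rem=1, quantum used, demote→Q1. Q0=[P5] Q1=[P1,P2,P3,P4] Q2=[]
t=12-15: P5@Q0 runs 3, rem=11, quantum used, demote→Q1. Q0=[] Q1=[P1,P2,P3,P4,P5] Q2=[]
t=15-19: P1@Q1 runs 4, rem=7, quantum used, demote→Q2. Q0=[] Q1=[P2,P3,P4,P5] Q2=[P1]
t=19-23: P2@Q1 runs 4, rem=3, quantum used, demote→Q2. Q0=[] Q1=[P3,P4,P5] Q2=[P1,P2]
t=23-27: P3@Q1 runs 4, rem=2, quantum used, demote→Q2. Q0=[] Q1=[P4,P5] Q2=[P1,P2,P3]
t=27-28: P4@Q1 runs 1, rem=0, completes. Q0=[] Q1=[P5] Q2=[P1,P2,P3]
t=28-32: P5@Q1 runs 4, rem=7, quantum used, demote→Q2. Q0=[] Q1=[] Q2=[P1,P2,P3,P5]
t=32-39: P1@Q2 runs 7, rem=0, completes. Q0=[] Q1=[] Q2=[P2,P3,P5]
t=39-42: P2@Q2 runs 3, rem=0, completes. Q0=[] Q1=[] Q2=[P3,P5]
t=42-44: P3@Q2 runs 2, rem=0, completes. Q0=[] Q1=[] Q2=[P5]
t=44-51: P5@Q2 runs 7, rem=0, completes. Q0=[] Q1=[] Q2=[]

Answer: 1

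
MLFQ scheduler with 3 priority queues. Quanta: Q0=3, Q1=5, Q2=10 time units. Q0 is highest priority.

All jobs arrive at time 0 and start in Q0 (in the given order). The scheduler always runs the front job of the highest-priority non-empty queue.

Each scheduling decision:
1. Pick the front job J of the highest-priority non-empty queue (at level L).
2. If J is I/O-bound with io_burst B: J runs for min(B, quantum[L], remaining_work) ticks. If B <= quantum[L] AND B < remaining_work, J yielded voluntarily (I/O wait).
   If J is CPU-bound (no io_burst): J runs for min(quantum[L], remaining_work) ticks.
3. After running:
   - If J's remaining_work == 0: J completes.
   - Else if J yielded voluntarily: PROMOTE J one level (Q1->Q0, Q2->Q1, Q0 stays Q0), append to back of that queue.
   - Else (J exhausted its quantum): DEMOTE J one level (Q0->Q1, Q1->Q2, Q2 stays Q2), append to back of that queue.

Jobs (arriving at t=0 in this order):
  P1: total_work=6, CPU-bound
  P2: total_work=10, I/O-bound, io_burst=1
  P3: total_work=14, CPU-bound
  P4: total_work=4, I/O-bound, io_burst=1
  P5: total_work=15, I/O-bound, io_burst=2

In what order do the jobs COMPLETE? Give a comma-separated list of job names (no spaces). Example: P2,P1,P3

Answer: P4,P5,P2,P1,P3

Derivation:
t=0-3: P1@Q0 runs 3, rem=3, quantum used, demote→Q1. Q0=[P2,P3,P4,P5] Q1=[P1] Q2=[]
t=3-4: P2@Q0 runs 1, rem=9, I/O yield, promote→Q0. Q0=[P3,P4,P5,P2] Q1=[P1] Q2=[]
t=4-7: P3@Q0 runs 3, rem=11, quantum used, demote→Q1. Q0=[P4,P5,P2] Q1=[P1,P3] Q2=[]
t=7-8: P4@Q0 runs 1, rem=3, I/O yield, promote→Q0. Q0=[P5,P2,P4] Q1=[P1,P3] Q2=[]
t=8-10: P5@Q0 runs 2, rem=13, I/O yield, promote→Q0. Q0=[P2,P4,P5] Q1=[P1,P3] Q2=[]
t=10-11: P2@Q0 runs 1, rem=8, I/O yield, promote→Q0. Q0=[P4,P5,P2] Q1=[P1,P3] Q2=[]
t=11-12: P4@Q0 runs 1, rem=2, I/O yield, promote→Q0. Q0=[P5,P2,P4] Q1=[P1,P3] Q2=[]
t=12-14: P5@Q0 runs 2, rem=11, I/O yield, promote→Q0. Q0=[P2,P4,P5] Q1=[P1,P3] Q2=[]
t=14-15: P2@Q0 runs 1, rem=7, I/O yield, promote→Q0. Q0=[P4,P5,P2] Q1=[P1,P3] Q2=[]
t=15-16: P4@Q0 runs 1, rem=1, I/O yield, promote→Q0. Q0=[P5,P2,P4] Q1=[P1,P3] Q2=[]
t=16-18: P5@Q0 runs 2, rem=9, I/O yield, promote→Q0. Q0=[P2,P4,P5] Q1=[P1,P3] Q2=[]
t=18-19: P2@Q0 runs 1, rem=6, I/O yield, promote→Q0. Q0=[P4,P5,P2] Q1=[P1,P3] Q2=[]
t=19-20: P4@Q0 runs 1, rem=0, completes. Q0=[P5,P2] Q1=[P1,P3] Q2=[]
t=20-22: P5@Q0 runs 2, rem=7, I/O yield, promote→Q0. Q0=[P2,P5] Q1=[P1,P3] Q2=[]
t=22-23: P2@Q0 runs 1, rem=5, I/O yield, promote→Q0. Q0=[P5,P2] Q1=[P1,P3] Q2=[]
t=23-25: P5@Q0 runs 2, rem=5, I/O yield, promote→Q0. Q0=[P2,P5] Q1=[P1,P3] Q2=[]
t=25-26: P2@Q0 runs 1, rem=4, I/O yield, promote→Q0. Q0=[P5,P2] Q1=[P1,P3] Q2=[]
t=26-28: P5@Q0 runs 2, rem=3, I/O yield, promote→Q0. Q0=[P2,P5] Q1=[P1,P3] Q2=[]
t=28-29: P2@Q0 runs 1, rem=3, I/O yield, promote→Q0. Q0=[P5,P2] Q1=[P1,P3] Q2=[]
t=29-31: P5@Q0 runs 2, rem=1, I/O yield, promote→Q0. Q0=[P2,P5] Q1=[P1,P3] Q2=[]
t=31-32: P2@Q0 runs 1, rem=2, I/O yield, promote→Q0. Q0=[P5,P2] Q1=[P1,P3] Q2=[]
t=32-33: P5@Q0 runs 1, rem=0, completes. Q0=[P2] Q1=[P1,P3] Q2=[]
t=33-34: P2@Q0 runs 1, rem=1, I/O yield, promote→Q0. Q0=[P2] Q1=[P1,P3] Q2=[]
t=34-35: P2@Q0 runs 1, rem=0, completes. Q0=[] Q1=[P1,P3] Q2=[]
t=35-38: P1@Q1 runs 3, rem=0, completes. Q0=[] Q1=[P3] Q2=[]
t=38-43: P3@Q1 runs 5, rem=6, quantum used, demote→Q2. Q0=[] Q1=[] Q2=[P3]
t=43-49: P3@Q2 runs 6, rem=0, completes. Q0=[] Q1=[] Q2=[]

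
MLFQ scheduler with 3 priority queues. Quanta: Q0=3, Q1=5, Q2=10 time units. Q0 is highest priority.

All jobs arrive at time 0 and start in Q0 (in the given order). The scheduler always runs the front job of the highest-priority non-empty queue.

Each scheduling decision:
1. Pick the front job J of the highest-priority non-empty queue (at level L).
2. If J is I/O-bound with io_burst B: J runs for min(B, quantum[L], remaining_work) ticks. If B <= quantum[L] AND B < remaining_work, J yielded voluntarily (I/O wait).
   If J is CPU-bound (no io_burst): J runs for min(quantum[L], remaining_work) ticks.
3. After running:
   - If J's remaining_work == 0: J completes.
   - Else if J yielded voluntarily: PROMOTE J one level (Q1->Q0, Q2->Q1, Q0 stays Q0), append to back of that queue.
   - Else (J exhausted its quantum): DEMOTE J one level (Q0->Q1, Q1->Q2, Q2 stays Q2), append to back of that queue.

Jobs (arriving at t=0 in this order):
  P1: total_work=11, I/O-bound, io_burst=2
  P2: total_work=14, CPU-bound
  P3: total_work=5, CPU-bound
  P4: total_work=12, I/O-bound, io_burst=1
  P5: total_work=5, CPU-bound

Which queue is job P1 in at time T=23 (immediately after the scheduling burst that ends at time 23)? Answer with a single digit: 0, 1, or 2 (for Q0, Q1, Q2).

t=0-2: P1@Q0 runs 2, rem=9, I/O yield, promote→Q0. Q0=[P2,P3,P4,P5,P1] Q1=[] Q2=[]
t=2-5: P2@Q0 runs 3, rem=11, quantum used, demote→Q1. Q0=[P3,P4,P5,P1] Q1=[P2] Q2=[]
t=5-8: P3@Q0 runs 3, rem=2, quantum used, demote→Q1. Q0=[P4,P5,P1] Q1=[P2,P3] Q2=[]
t=8-9: P4@Q0 runs 1, rem=11, I/O yield, promote→Q0. Q0=[P5,P1,P4] Q1=[P2,P3] Q2=[]
t=9-12: P5@Q0 runs 3, rem=2, quantum used, demote→Q1. Q0=[P1,P4] Q1=[P2,P3,P5] Q2=[]
t=12-14: P1@Q0 runs 2, rem=7, I/O yield, promote→Q0. Q0=[P4,P1] Q1=[P2,P3,P5] Q2=[]
t=14-15: P4@Q0 runs 1, rem=10, I/O yield, promote→Q0. Q0=[P1,P4] Q1=[P2,P3,P5] Q2=[]
t=15-17: P1@Q0 runs 2, rem=5, I/O yield, promote→Q0. Q0=[P4,P1] Q1=[P2,P3,P5] Q2=[]
t=17-18: P4@Q0 runs 1, rem=9, I/O yield, promote→Q0. Q0=[P1,P4] Q1=[P2,P3,P5] Q2=[]
t=18-20: P1@Q0 runs 2, rem=3, I/O yield, promote→Q0. Q0=[P4,P1] Q1=[P2,P3,P5] Q2=[]
t=20-21: P4@Q0 runs 1, rem=8, I/O yield, promote→Q0. Q0=[P1,P4] Q1=[P2,P3,P5] Q2=[]
t=21-23: P1@Q0 runs 2, rem=1, I/O yield, promote→Q0. Q0=[P4,P1] Q1=[P2,P3,P5] Q2=[]
t=23-24: P4@Q0 runs 1, rem=7, I/O yield, promote→Q0. Q0=[P1,P4] Q1=[P2,P3,P5] Q2=[]
t=24-25: P1@Q0 runs 1, rem=0, completes. Q0=[P4] Q1=[P2,P3,P5] Q2=[]
t=25-26: P4@Q0 runs 1, rem=6, I/O yield, promote→Q0. Q0=[P4] Q1=[P2,P3,P5] Q2=[]
t=26-27: P4@Q0 runs 1, rem=5, I/O yield, promote→Q0. Q0=[P4] Q1=[P2,P3,P5] Q2=[]
t=27-28: P4@Q0 runs 1, rem=4, I/O yield, promote→Q0. Q0=[P4] Q1=[P2,P3,P5] Q2=[]
t=28-29: P4@Q0 runs 1, rem=3, I/O yield, promote→Q0. Q0=[P4] Q1=[P2,P3,P5] Q2=[]
t=29-30: P4@Q0 runs 1, rem=2, I/O yield, promote→Q0. Q0=[P4] Q1=[P2,P3,P5] Q2=[]
t=30-31: P4@Q0 runs 1, rem=1, I/O yield, promote→Q0. Q0=[P4] Q1=[P2,P3,P5] Q2=[]
t=31-32: P4@Q0 runs 1, rem=0, completes. Q0=[] Q1=[P2,P3,P5] Q2=[]
t=32-37: P2@Q1 runs 5, rem=6, quantum used, demote→Q2. Q0=[] Q1=[P3,P5] Q2=[P2]
t=37-39: P3@Q1 runs 2, rem=0, completes. Q0=[] Q1=[P5] Q2=[P2]
t=39-41: P5@Q1 runs 2, rem=0, completes. Q0=[] Q1=[] Q2=[P2]
t=41-47: P2@Q2 runs 6, rem=0, completes. Q0=[] Q1=[] Q2=[]

Answer: 0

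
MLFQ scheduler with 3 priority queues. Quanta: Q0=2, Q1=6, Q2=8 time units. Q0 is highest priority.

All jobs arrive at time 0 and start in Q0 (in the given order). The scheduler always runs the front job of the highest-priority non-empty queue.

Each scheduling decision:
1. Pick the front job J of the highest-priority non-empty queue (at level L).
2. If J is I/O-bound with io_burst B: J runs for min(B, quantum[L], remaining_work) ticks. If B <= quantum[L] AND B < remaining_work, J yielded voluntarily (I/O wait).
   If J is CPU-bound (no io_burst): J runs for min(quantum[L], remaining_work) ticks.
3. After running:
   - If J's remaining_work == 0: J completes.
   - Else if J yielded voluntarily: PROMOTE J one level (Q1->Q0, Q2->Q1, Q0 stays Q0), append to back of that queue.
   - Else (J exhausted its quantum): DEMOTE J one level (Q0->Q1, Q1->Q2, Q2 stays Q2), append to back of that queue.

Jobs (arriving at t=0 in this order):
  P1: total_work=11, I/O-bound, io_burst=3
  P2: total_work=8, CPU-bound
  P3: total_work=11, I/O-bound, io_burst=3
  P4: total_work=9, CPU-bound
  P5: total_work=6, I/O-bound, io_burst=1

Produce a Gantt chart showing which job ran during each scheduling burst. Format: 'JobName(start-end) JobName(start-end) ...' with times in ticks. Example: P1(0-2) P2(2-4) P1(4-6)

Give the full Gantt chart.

Answer: P1(0-2) P2(2-4) P3(4-6) P4(6-8) P5(8-9) P5(9-10) P5(10-11) P5(11-12) P5(12-13) P5(13-14) P1(14-17) P1(17-19) P2(19-25) P3(25-28) P3(28-30) P4(30-36) P1(36-39) P1(39-40) P3(40-43) P3(43-44) P4(44-45)

Derivation:
t=0-2: P1@Q0 runs 2, rem=9, quantum used, demote→Q1. Q0=[P2,P3,P4,P5] Q1=[P1] Q2=[]
t=2-4: P2@Q0 runs 2, rem=6, quantum used, demote→Q1. Q0=[P3,P4,P5] Q1=[P1,P2] Q2=[]
t=4-6: P3@Q0 runs 2, rem=9, quantum used, demote→Q1. Q0=[P4,P5] Q1=[P1,P2,P3] Q2=[]
t=6-8: P4@Q0 runs 2, rem=7, quantum used, demote→Q1. Q0=[P5] Q1=[P1,P2,P3,P4] Q2=[]
t=8-9: P5@Q0 runs 1, rem=5, I/O yield, promote→Q0. Q0=[P5] Q1=[P1,P2,P3,P4] Q2=[]
t=9-10: P5@Q0 runs 1, rem=4, I/O yield, promote→Q0. Q0=[P5] Q1=[P1,P2,P3,P4] Q2=[]
t=10-11: P5@Q0 runs 1, rem=3, I/O yield, promote→Q0. Q0=[P5] Q1=[P1,P2,P3,P4] Q2=[]
t=11-12: P5@Q0 runs 1, rem=2, I/O yield, promote→Q0. Q0=[P5] Q1=[P1,P2,P3,P4] Q2=[]
t=12-13: P5@Q0 runs 1, rem=1, I/O yield, promote→Q0. Q0=[P5] Q1=[P1,P2,P3,P4] Q2=[]
t=13-14: P5@Q0 runs 1, rem=0, completes. Q0=[] Q1=[P1,P2,P3,P4] Q2=[]
t=14-17: P1@Q1 runs 3, rem=6, I/O yield, promote→Q0. Q0=[P1] Q1=[P2,P3,P4] Q2=[]
t=17-19: P1@Q0 runs 2, rem=4, quantum used, demote→Q1. Q0=[] Q1=[P2,P3,P4,P1] Q2=[]
t=19-25: P2@Q1 runs 6, rem=0, completes. Q0=[] Q1=[P3,P4,P1] Q2=[]
t=25-28: P3@Q1 runs 3, rem=6, I/O yield, promote→Q0. Q0=[P3] Q1=[P4,P1] Q2=[]
t=28-30: P3@Q0 runs 2, rem=4, quantum used, demote→Q1. Q0=[] Q1=[P4,P1,P3] Q2=[]
t=30-36: P4@Q1 runs 6, rem=1, quantum used, demote→Q2. Q0=[] Q1=[P1,P3] Q2=[P4]
t=36-39: P1@Q1 runs 3, rem=1, I/O yield, promote→Q0. Q0=[P1] Q1=[P3] Q2=[P4]
t=39-40: P1@Q0 runs 1, rem=0, completes. Q0=[] Q1=[P3] Q2=[P4]
t=40-43: P3@Q1 runs 3, rem=1, I/O yield, promote→Q0. Q0=[P3] Q1=[] Q2=[P4]
t=43-44: P3@Q0 runs 1, rem=0, completes. Q0=[] Q1=[] Q2=[P4]
t=44-45: P4@Q2 runs 1, rem=0, completes. Q0=[] Q1=[] Q2=[]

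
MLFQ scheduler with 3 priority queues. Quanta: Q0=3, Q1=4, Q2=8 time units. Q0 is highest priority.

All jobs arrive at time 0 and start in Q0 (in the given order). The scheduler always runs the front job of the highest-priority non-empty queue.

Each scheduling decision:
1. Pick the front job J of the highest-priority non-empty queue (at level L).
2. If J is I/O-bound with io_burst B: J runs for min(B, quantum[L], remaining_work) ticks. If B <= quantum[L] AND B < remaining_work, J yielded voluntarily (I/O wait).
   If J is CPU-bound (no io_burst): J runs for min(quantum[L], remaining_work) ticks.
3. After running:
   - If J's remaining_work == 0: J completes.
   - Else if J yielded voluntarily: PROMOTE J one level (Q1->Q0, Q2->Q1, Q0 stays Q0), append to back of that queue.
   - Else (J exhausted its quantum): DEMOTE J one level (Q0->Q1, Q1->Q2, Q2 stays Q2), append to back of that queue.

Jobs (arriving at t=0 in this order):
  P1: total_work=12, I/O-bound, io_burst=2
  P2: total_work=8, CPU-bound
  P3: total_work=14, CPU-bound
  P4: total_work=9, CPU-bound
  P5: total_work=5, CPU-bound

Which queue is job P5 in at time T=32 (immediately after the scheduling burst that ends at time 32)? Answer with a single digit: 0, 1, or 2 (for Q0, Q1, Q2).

Answer: 1

Derivation:
t=0-2: P1@Q0 runs 2, rem=10, I/O yield, promote→Q0. Q0=[P2,P3,P4,P5,P1] Q1=[] Q2=[]
t=2-5: P2@Q0 runs 3, rem=5, quantum used, demote→Q1. Q0=[P3,P4,P5,P1] Q1=[P2] Q2=[]
t=5-8: P3@Q0 runs 3, rem=11, quantum used, demote→Q1. Q0=[P4,P5,P1] Q1=[P2,P3] Q2=[]
t=8-11: P4@Q0 runs 3, rem=6, quantum used, demote→Q1. Q0=[P5,P1] Q1=[P2,P3,P4] Q2=[]
t=11-14: P5@Q0 runs 3, rem=2, quantum used, demote→Q1. Q0=[P1] Q1=[P2,P3,P4,P5] Q2=[]
t=14-16: P1@Q0 runs 2, rem=8, I/O yield, promote→Q0. Q0=[P1] Q1=[P2,P3,P4,P5] Q2=[]
t=16-18: P1@Q0 runs 2, rem=6, I/O yield, promote→Q0. Q0=[P1] Q1=[P2,P3,P4,P5] Q2=[]
t=18-20: P1@Q0 runs 2, rem=4, I/O yield, promote→Q0. Q0=[P1] Q1=[P2,P3,P4,P5] Q2=[]
t=20-22: P1@Q0 runs 2, rem=2, I/O yield, promote→Q0. Q0=[P1] Q1=[P2,P3,P4,P5] Q2=[]
t=22-24: P1@Q0 runs 2, rem=0, completes. Q0=[] Q1=[P2,P3,P4,P5] Q2=[]
t=24-28: P2@Q1 runs 4, rem=1, quantum used, demote→Q2. Q0=[] Q1=[P3,P4,P5] Q2=[P2]
t=28-32: P3@Q1 runs 4, rem=7, quantum used, demote→Q2. Q0=[] Q1=[P4,P5] Q2=[P2,P3]
t=32-36: P4@Q1 runs 4, rem=2, quantum used, demote→Q2. Q0=[] Q1=[P5] Q2=[P2,P3,P4]
t=36-38: P5@Q1 runs 2, rem=0, completes. Q0=[] Q1=[] Q2=[P2,P3,P4]
t=38-39: P2@Q2 runs 1, rem=0, completes. Q0=[] Q1=[] Q2=[P3,P4]
t=39-46: P3@Q2 runs 7, rem=0, completes. Q0=[] Q1=[] Q2=[P4]
t=46-48: P4@Q2 runs 2, rem=0, completes. Q0=[] Q1=[] Q2=[]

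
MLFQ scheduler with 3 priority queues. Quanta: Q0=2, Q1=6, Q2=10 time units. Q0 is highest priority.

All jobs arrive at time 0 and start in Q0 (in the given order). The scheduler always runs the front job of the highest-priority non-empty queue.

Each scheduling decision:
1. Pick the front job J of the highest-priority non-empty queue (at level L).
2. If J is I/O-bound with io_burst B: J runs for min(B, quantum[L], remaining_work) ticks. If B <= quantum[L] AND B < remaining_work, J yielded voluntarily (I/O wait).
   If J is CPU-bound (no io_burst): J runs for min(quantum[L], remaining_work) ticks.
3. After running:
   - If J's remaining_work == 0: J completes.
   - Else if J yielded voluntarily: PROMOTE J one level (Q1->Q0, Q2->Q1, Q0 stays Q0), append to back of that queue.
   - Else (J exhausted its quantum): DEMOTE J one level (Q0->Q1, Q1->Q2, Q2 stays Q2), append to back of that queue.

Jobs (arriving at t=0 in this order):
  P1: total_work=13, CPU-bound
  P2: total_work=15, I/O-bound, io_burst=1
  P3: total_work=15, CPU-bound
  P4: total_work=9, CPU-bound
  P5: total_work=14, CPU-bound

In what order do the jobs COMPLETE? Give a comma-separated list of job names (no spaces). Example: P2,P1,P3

t=0-2: P1@Q0 runs 2, rem=11, quantum used, demote→Q1. Q0=[P2,P3,P4,P5] Q1=[P1] Q2=[]
t=2-3: P2@Q0 runs 1, rem=14, I/O yield, promote→Q0. Q0=[P3,P4,P5,P2] Q1=[P1] Q2=[]
t=3-5: P3@Q0 runs 2, rem=13, quantum used, demote→Q1. Q0=[P4,P5,P2] Q1=[P1,P3] Q2=[]
t=5-7: P4@Q0 runs 2, rem=7, quantum used, demote→Q1. Q0=[P5,P2] Q1=[P1,P3,P4] Q2=[]
t=7-9: P5@Q0 runs 2, rem=12, quantum used, demote→Q1. Q0=[P2] Q1=[P1,P3,P4,P5] Q2=[]
t=9-10: P2@Q0 runs 1, rem=13, I/O yield, promote→Q0. Q0=[P2] Q1=[P1,P3,P4,P5] Q2=[]
t=10-11: P2@Q0 runs 1, rem=12, I/O yield, promote→Q0. Q0=[P2] Q1=[P1,P3,P4,P5] Q2=[]
t=11-12: P2@Q0 runs 1, rem=11, I/O yield, promote→Q0. Q0=[P2] Q1=[P1,P3,P4,P5] Q2=[]
t=12-13: P2@Q0 runs 1, rem=10, I/O yield, promote→Q0. Q0=[P2] Q1=[P1,P3,P4,P5] Q2=[]
t=13-14: P2@Q0 runs 1, rem=9, I/O yield, promote→Q0. Q0=[P2] Q1=[P1,P3,P4,P5] Q2=[]
t=14-15: P2@Q0 runs 1, rem=8, I/O yield, promote→Q0. Q0=[P2] Q1=[P1,P3,P4,P5] Q2=[]
t=15-16: P2@Q0 runs 1, rem=7, I/O yield, promote→Q0. Q0=[P2] Q1=[P1,P3,P4,P5] Q2=[]
t=16-17: P2@Q0 runs 1, rem=6, I/O yield, promote→Q0. Q0=[P2] Q1=[P1,P3,P4,P5] Q2=[]
t=17-18: P2@Q0 runs 1, rem=5, I/O yield, promote→Q0. Q0=[P2] Q1=[P1,P3,P4,P5] Q2=[]
t=18-19: P2@Q0 runs 1, rem=4, I/O yield, promote→Q0. Q0=[P2] Q1=[P1,P3,P4,P5] Q2=[]
t=19-20: P2@Q0 runs 1, rem=3, I/O yield, promote→Q0. Q0=[P2] Q1=[P1,P3,P4,P5] Q2=[]
t=20-21: P2@Q0 runs 1, rem=2, I/O yield, promote→Q0. Q0=[P2] Q1=[P1,P3,P4,P5] Q2=[]
t=21-22: P2@Q0 runs 1, rem=1, I/O yield, promote→Q0. Q0=[P2] Q1=[P1,P3,P4,P5] Q2=[]
t=22-23: P2@Q0 runs 1, rem=0, completes. Q0=[] Q1=[P1,P3,P4,P5] Q2=[]
t=23-29: P1@Q1 runs 6, rem=5, quantum used, demote→Q2. Q0=[] Q1=[P3,P4,P5] Q2=[P1]
t=29-35: P3@Q1 runs 6, rem=7, quantum used, demote→Q2. Q0=[] Q1=[P4,P5] Q2=[P1,P3]
t=35-41: P4@Q1 runs 6, rem=1, quantum used, demote→Q2. Q0=[] Q1=[P5] Q2=[P1,P3,P4]
t=41-47: P5@Q1 runs 6, rem=6, quantum used, demote→Q2. Q0=[] Q1=[] Q2=[P1,P3,P4,P5]
t=47-52: P1@Q2 runs 5, rem=0, completes. Q0=[] Q1=[] Q2=[P3,P4,P5]
t=52-59: P3@Q2 runs 7, rem=0, completes. Q0=[] Q1=[] Q2=[P4,P5]
t=59-60: P4@Q2 runs 1, rem=0, completes. Q0=[] Q1=[] Q2=[P5]
t=60-66: P5@Q2 runs 6, rem=0, completes. Q0=[] Q1=[] Q2=[]

Answer: P2,P1,P3,P4,P5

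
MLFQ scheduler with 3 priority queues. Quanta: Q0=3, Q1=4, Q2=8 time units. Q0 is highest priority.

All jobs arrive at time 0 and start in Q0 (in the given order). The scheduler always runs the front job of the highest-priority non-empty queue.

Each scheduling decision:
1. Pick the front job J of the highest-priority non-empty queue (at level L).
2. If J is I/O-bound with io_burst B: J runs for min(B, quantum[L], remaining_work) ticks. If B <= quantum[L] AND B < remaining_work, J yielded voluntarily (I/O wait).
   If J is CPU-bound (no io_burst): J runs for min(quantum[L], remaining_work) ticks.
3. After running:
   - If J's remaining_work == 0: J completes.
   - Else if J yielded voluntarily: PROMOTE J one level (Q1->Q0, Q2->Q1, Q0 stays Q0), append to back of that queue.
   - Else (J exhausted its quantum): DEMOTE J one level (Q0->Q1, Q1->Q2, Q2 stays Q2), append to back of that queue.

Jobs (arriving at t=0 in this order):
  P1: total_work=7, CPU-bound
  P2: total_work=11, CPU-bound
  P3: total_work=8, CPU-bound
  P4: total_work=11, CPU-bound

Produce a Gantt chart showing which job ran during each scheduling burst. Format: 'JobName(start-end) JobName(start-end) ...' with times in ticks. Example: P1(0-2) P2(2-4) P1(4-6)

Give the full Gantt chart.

Answer: P1(0-3) P2(3-6) P3(6-9) P4(9-12) P1(12-16) P2(16-20) P3(20-24) P4(24-28) P2(28-32) P3(32-33) P4(33-37)

Derivation:
t=0-3: P1@Q0 runs 3, rem=4, quantum used, demote→Q1. Q0=[P2,P3,P4] Q1=[P1] Q2=[]
t=3-6: P2@Q0 runs 3, rem=8, quantum used, demote→Q1. Q0=[P3,P4] Q1=[P1,P2] Q2=[]
t=6-9: P3@Q0 runs 3, rem=5, quantum used, demote→Q1. Q0=[P4] Q1=[P1,P2,P3] Q2=[]
t=9-12: P4@Q0 runs 3, rem=8, quantum used, demote→Q1. Q0=[] Q1=[P1,P2,P3,P4] Q2=[]
t=12-16: P1@Q1 runs 4, rem=0, completes. Q0=[] Q1=[P2,P3,P4] Q2=[]
t=16-20: P2@Q1 runs 4, rem=4, quantum used, demote→Q2. Q0=[] Q1=[P3,P4] Q2=[P2]
t=20-24: P3@Q1 runs 4, rem=1, quantum used, demote→Q2. Q0=[] Q1=[P4] Q2=[P2,P3]
t=24-28: P4@Q1 runs 4, rem=4, quantum used, demote→Q2. Q0=[] Q1=[] Q2=[P2,P3,P4]
t=28-32: P2@Q2 runs 4, rem=0, completes. Q0=[] Q1=[] Q2=[P3,P4]
t=32-33: P3@Q2 runs 1, rem=0, completes. Q0=[] Q1=[] Q2=[P4]
t=33-37: P4@Q2 runs 4, rem=0, completes. Q0=[] Q1=[] Q2=[]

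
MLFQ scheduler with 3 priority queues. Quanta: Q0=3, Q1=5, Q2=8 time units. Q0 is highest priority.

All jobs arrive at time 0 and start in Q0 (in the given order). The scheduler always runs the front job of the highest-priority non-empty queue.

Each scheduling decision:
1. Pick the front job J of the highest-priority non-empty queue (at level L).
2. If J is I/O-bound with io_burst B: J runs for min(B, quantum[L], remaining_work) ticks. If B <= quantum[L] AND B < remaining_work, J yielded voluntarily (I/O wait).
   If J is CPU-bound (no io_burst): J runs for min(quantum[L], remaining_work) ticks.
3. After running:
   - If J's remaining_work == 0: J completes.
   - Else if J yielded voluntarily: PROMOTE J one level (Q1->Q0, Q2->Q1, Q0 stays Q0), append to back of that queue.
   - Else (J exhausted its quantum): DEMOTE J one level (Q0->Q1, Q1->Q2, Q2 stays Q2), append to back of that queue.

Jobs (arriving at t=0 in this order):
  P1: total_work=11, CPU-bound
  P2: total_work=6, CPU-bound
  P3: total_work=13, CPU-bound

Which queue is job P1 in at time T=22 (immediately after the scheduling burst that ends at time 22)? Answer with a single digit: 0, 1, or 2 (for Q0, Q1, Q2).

Answer: 2

Derivation:
t=0-3: P1@Q0 runs 3, rem=8, quantum used, demote→Q1. Q0=[P2,P3] Q1=[P1] Q2=[]
t=3-6: P2@Q0 runs 3, rem=3, quantum used, demote→Q1. Q0=[P3] Q1=[P1,P2] Q2=[]
t=6-9: P3@Q0 runs 3, rem=10, quantum used, demote→Q1. Q0=[] Q1=[P1,P2,P3] Q2=[]
t=9-14: P1@Q1 runs 5, rem=3, quantum used, demote→Q2. Q0=[] Q1=[P2,P3] Q2=[P1]
t=14-17: P2@Q1 runs 3, rem=0, completes. Q0=[] Q1=[P3] Q2=[P1]
t=17-22: P3@Q1 runs 5, rem=5, quantum used, demote→Q2. Q0=[] Q1=[] Q2=[P1,P3]
t=22-25: P1@Q2 runs 3, rem=0, completes. Q0=[] Q1=[] Q2=[P3]
t=25-30: P3@Q2 runs 5, rem=0, completes. Q0=[] Q1=[] Q2=[]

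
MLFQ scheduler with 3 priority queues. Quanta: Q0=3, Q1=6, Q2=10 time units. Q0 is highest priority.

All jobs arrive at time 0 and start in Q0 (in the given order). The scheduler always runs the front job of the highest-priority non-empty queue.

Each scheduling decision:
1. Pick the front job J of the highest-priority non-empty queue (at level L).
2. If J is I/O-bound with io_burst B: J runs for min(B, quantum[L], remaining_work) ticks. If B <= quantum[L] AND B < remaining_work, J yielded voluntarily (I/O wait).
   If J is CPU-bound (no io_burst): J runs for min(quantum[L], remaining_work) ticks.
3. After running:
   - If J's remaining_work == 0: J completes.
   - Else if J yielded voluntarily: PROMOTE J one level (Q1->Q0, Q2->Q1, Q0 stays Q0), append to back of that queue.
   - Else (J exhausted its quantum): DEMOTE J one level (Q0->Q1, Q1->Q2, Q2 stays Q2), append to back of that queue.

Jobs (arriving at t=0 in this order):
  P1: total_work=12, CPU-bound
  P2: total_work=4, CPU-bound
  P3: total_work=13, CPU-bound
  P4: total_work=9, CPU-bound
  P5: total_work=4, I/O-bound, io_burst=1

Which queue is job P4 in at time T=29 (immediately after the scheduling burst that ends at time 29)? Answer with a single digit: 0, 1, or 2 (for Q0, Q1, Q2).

Answer: 1

Derivation:
t=0-3: P1@Q0 runs 3, rem=9, quantum used, demote→Q1. Q0=[P2,P3,P4,P5] Q1=[P1] Q2=[]
t=3-6: P2@Q0 runs 3, rem=1, quantum used, demote→Q1. Q0=[P3,P4,P5] Q1=[P1,P2] Q2=[]
t=6-9: P3@Q0 runs 3, rem=10, quantum used, demote→Q1. Q0=[P4,P5] Q1=[P1,P2,P3] Q2=[]
t=9-12: P4@Q0 runs 3, rem=6, quantum used, demote→Q1. Q0=[P5] Q1=[P1,P2,P3,P4] Q2=[]
t=12-13: P5@Q0 runs 1, rem=3, I/O yield, promote→Q0. Q0=[P5] Q1=[P1,P2,P3,P4] Q2=[]
t=13-14: P5@Q0 runs 1, rem=2, I/O yield, promote→Q0. Q0=[P5] Q1=[P1,P2,P3,P4] Q2=[]
t=14-15: P5@Q0 runs 1, rem=1, I/O yield, promote→Q0. Q0=[P5] Q1=[P1,P2,P3,P4] Q2=[]
t=15-16: P5@Q0 runs 1, rem=0, completes. Q0=[] Q1=[P1,P2,P3,P4] Q2=[]
t=16-22: P1@Q1 runs 6, rem=3, quantum used, demote→Q2. Q0=[] Q1=[P2,P3,P4] Q2=[P1]
t=22-23: P2@Q1 runs 1, rem=0, completes. Q0=[] Q1=[P3,P4] Q2=[P1]
t=23-29: P3@Q1 runs 6, rem=4, quantum used, demote→Q2. Q0=[] Q1=[P4] Q2=[P1,P3]
t=29-35: P4@Q1 runs 6, rem=0, completes. Q0=[] Q1=[] Q2=[P1,P3]
t=35-38: P1@Q2 runs 3, rem=0, completes. Q0=[] Q1=[] Q2=[P3]
t=38-42: P3@Q2 runs 4, rem=0, completes. Q0=[] Q1=[] Q2=[]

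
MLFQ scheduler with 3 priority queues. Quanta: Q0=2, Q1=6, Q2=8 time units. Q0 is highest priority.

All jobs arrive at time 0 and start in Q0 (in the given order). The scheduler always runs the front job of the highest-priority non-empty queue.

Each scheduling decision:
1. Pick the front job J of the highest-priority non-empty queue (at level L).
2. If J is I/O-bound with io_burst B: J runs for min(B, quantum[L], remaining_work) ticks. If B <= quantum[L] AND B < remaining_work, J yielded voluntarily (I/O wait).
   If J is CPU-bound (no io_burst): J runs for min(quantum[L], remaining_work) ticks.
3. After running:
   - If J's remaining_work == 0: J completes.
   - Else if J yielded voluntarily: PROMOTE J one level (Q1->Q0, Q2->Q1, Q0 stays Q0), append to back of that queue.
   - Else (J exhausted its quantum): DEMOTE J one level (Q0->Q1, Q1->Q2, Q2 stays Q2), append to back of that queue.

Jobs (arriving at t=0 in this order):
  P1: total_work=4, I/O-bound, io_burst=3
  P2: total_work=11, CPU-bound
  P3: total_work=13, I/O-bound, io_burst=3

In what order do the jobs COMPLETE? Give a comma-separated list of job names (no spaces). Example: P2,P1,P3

t=0-2: P1@Q0 runs 2, rem=2, quantum used, demote→Q1. Q0=[P2,P3] Q1=[P1] Q2=[]
t=2-4: P2@Q0 runs 2, rem=9, quantum used, demote→Q1. Q0=[P3] Q1=[P1,P2] Q2=[]
t=4-6: P3@Q0 runs 2, rem=11, quantum used, demote→Q1. Q0=[] Q1=[P1,P2,P3] Q2=[]
t=6-8: P1@Q1 runs 2, rem=0, completes. Q0=[] Q1=[P2,P3] Q2=[]
t=8-14: P2@Q1 runs 6, rem=3, quantum used, demote→Q2. Q0=[] Q1=[P3] Q2=[P2]
t=14-17: P3@Q1 runs 3, rem=8, I/O yield, promote→Q0. Q0=[P3] Q1=[] Q2=[P2]
t=17-19: P3@Q0 runs 2, rem=6, quantum used, demote→Q1. Q0=[] Q1=[P3] Q2=[P2]
t=19-22: P3@Q1 runs 3, rem=3, I/O yield, promote→Q0. Q0=[P3] Q1=[] Q2=[P2]
t=22-24: P3@Q0 runs 2, rem=1, quantum used, demote→Q1. Q0=[] Q1=[P3] Q2=[P2]
t=24-25: P3@Q1 runs 1, rem=0, completes. Q0=[] Q1=[] Q2=[P2]
t=25-28: P2@Q2 runs 3, rem=0, completes. Q0=[] Q1=[] Q2=[]

Answer: P1,P3,P2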